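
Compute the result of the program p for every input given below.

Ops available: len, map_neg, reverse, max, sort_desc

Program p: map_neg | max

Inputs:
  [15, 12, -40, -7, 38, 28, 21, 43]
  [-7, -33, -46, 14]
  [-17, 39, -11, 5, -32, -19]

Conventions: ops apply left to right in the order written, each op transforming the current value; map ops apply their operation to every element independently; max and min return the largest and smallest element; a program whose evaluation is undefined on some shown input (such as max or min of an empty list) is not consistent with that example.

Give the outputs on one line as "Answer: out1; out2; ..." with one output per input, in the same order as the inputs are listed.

40; 46; 32

Execution, op by op:
  [15, 12, -40, -7, 38, 28, 21, 43] -> [-15, -12, 40, 7, -38, -28, -21, -43] -> 40
  [-7, -33, -46, 14] -> [7, 33, 46, -14] -> 46
  [-17, 39, -11, 5, -32, -19] -> [17, -39, 11, -5, 32, 19] -> 32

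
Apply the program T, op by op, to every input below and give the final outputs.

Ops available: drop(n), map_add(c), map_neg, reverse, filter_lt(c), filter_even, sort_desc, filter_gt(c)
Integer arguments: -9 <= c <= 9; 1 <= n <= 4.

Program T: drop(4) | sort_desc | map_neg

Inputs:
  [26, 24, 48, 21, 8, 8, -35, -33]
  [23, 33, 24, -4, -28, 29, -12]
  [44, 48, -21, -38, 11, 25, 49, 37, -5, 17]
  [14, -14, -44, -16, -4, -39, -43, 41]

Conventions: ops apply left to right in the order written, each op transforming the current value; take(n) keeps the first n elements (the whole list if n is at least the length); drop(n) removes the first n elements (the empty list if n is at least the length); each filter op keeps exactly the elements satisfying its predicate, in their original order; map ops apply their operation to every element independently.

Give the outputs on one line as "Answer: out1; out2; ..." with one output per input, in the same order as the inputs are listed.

Execution, op by op:
  [26, 24, 48, 21, 8, 8, -35, -33] -> [8, 8, -35, -33] -> [8, 8, -33, -35] -> [-8, -8, 33, 35]
  [23, 33, 24, -4, -28, 29, -12] -> [-28, 29, -12] -> [29, -12, -28] -> [-29, 12, 28]
  [44, 48, -21, -38, 11, 25, 49, 37, -5, 17] -> [11, 25, 49, 37, -5, 17] -> [49, 37, 25, 17, 11, -5] -> [-49, -37, -25, -17, -11, 5]
  [14, -14, -44, -16, -4, -39, -43, 41] -> [-4, -39, -43, 41] -> [41, -4, -39, -43] -> [-41, 4, 39, 43]

[-8, -8, 33, 35]; [-29, 12, 28]; [-49, -37, -25, -17, -11, 5]; [-41, 4, 39, 43]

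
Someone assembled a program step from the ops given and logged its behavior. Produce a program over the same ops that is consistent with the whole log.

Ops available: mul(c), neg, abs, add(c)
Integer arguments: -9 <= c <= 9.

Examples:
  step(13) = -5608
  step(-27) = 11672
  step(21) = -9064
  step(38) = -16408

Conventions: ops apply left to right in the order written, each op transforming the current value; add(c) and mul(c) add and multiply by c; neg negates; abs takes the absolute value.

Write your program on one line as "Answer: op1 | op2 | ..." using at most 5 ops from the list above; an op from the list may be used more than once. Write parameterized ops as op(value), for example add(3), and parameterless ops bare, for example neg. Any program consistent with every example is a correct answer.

mul(-2) | mul(9) | mul(-4) | mul(-6) | add(8)

Check, running the answer program on each example:
  13 -> -26 -> -234 -> 936 -> -5616 -> -5608
  -27 -> 54 -> 486 -> -1944 -> 11664 -> 11672
  21 -> -42 -> -378 -> 1512 -> -9072 -> -9064
  38 -> -76 -> -684 -> 2736 -> -16416 -> -16408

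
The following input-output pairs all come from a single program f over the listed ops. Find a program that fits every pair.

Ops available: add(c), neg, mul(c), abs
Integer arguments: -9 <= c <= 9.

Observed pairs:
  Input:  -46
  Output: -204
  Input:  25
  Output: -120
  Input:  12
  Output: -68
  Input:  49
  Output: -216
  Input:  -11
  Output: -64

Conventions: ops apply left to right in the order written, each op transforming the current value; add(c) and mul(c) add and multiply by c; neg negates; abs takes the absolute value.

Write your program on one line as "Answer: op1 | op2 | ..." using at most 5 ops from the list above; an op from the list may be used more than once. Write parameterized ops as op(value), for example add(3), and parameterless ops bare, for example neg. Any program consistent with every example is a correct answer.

abs | add(7) | mul(-4) | add(8)

Check, running the answer program on each example:
  -46 -> 46 -> 53 -> -212 -> -204
  25 -> 25 -> 32 -> -128 -> -120
  12 -> 12 -> 19 -> -76 -> -68
  49 -> 49 -> 56 -> -224 -> -216
  -11 -> 11 -> 18 -> -72 -> -64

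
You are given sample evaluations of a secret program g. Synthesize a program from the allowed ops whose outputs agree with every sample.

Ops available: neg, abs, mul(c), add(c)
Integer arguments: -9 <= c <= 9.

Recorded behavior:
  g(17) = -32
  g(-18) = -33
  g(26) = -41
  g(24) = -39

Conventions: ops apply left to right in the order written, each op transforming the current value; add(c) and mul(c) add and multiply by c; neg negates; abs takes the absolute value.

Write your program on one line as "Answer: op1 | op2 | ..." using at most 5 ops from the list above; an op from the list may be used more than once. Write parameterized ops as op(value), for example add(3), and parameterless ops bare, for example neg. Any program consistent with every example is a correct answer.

abs | add(7) | neg | add(-8)

Check, running the answer program on each example:
  17 -> 17 -> 24 -> -24 -> -32
  -18 -> 18 -> 25 -> -25 -> -33
  26 -> 26 -> 33 -> -33 -> -41
  24 -> 24 -> 31 -> -31 -> -39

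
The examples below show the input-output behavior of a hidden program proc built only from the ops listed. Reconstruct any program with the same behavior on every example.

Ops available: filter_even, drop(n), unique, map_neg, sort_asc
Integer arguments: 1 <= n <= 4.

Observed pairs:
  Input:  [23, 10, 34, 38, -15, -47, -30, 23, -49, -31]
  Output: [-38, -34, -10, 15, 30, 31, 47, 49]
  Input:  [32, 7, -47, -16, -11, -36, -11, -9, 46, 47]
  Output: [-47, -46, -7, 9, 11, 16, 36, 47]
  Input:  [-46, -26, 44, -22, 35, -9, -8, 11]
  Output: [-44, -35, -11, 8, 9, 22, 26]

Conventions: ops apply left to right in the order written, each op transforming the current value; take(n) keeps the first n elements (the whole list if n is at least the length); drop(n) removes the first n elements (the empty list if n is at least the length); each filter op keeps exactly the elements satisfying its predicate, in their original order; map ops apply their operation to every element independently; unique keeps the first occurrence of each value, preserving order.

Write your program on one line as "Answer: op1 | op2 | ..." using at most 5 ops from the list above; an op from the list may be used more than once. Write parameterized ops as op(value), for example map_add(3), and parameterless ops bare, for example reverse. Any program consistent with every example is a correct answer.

unique | map_neg | drop(1) | sort_asc

Check, running the answer program on each example:
  [23, 10, 34, 38, -15, -47, -30, 23, -49, -31] -> [23, 10, 34, 38, -15, -47, -30, -49, -31] -> [-23, -10, -34, -38, 15, 47, 30, 49, 31] -> [-10, -34, -38, 15, 47, 30, 49, 31] -> [-38, -34, -10, 15, 30, 31, 47, 49]
  [32, 7, -47, -16, -11, -36, -11, -9, 46, 47] -> [32, 7, -47, -16, -11, -36, -9, 46, 47] -> [-32, -7, 47, 16, 11, 36, 9, -46, -47] -> [-7, 47, 16, 11, 36, 9, -46, -47] -> [-47, -46, -7, 9, 11, 16, 36, 47]
  [-46, -26, 44, -22, 35, -9, -8, 11] -> [-46, -26, 44, -22, 35, -9, -8, 11] -> [46, 26, -44, 22, -35, 9, 8, -11] -> [26, -44, 22, -35, 9, 8, -11] -> [-44, -35, -11, 8, 9, 22, 26]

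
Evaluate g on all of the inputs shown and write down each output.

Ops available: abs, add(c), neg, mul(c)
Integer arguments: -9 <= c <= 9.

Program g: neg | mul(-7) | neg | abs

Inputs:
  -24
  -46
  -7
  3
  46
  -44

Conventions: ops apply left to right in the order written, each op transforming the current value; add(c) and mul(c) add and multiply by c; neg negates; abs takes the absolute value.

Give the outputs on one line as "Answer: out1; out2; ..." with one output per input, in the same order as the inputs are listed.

168; 322; 49; 21; 322; 308

Execution, op by op:
  -24 -> 24 -> -168 -> 168 -> 168
  -46 -> 46 -> -322 -> 322 -> 322
  -7 -> 7 -> -49 -> 49 -> 49
  3 -> -3 -> 21 -> -21 -> 21
  46 -> -46 -> 322 -> -322 -> 322
  -44 -> 44 -> -308 -> 308 -> 308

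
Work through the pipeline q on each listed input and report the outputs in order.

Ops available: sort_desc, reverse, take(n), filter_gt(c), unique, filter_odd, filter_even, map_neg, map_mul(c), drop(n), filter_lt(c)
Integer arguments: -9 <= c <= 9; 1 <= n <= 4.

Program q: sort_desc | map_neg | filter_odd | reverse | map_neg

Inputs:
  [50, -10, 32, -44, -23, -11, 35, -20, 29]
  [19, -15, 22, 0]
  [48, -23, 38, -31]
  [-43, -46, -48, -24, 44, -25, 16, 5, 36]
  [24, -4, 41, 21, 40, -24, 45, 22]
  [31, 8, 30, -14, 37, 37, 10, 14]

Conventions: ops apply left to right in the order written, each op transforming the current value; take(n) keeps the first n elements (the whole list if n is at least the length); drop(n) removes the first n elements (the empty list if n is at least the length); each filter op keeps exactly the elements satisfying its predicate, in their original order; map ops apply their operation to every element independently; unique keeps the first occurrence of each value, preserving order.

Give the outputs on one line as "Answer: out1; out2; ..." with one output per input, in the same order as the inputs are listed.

Execution, op by op:
  [50, -10, 32, -44, -23, -11, 35, -20, 29] -> [50, 35, 32, 29, -10, -11, -20, -23, -44] -> [-50, -35, -32, -29, 10, 11, 20, 23, 44] -> [-35, -29, 11, 23] -> [23, 11, -29, -35] -> [-23, -11, 29, 35]
  [19, -15, 22, 0] -> [22, 19, 0, -15] -> [-22, -19, 0, 15] -> [-19, 15] -> [15, -19] -> [-15, 19]
  [48, -23, 38, -31] -> [48, 38, -23, -31] -> [-48, -38, 23, 31] -> [23, 31] -> [31, 23] -> [-31, -23]
  [-43, -46, -48, -24, 44, -25, 16, 5, 36] -> [44, 36, 16, 5, -24, -25, -43, -46, -48] -> [-44, -36, -16, -5, 24, 25, 43, 46, 48] -> [-5, 25, 43] -> [43, 25, -5] -> [-43, -25, 5]
  [24, -4, 41, 21, 40, -24, 45, 22] -> [45, 41, 40, 24, 22, 21, -4, -24] -> [-45, -41, -40, -24, -22, -21, 4, 24] -> [-45, -41, -21] -> [-21, -41, -45] -> [21, 41, 45]
  [31, 8, 30, -14, 37, 37, 10, 14] -> [37, 37, 31, 30, 14, 10, 8, -14] -> [-37, -37, -31, -30, -14, -10, -8, 14] -> [-37, -37, -31] -> [-31, -37, -37] -> [31, 37, 37]

[-23, -11, 29, 35]; [-15, 19]; [-31, -23]; [-43, -25, 5]; [21, 41, 45]; [31, 37, 37]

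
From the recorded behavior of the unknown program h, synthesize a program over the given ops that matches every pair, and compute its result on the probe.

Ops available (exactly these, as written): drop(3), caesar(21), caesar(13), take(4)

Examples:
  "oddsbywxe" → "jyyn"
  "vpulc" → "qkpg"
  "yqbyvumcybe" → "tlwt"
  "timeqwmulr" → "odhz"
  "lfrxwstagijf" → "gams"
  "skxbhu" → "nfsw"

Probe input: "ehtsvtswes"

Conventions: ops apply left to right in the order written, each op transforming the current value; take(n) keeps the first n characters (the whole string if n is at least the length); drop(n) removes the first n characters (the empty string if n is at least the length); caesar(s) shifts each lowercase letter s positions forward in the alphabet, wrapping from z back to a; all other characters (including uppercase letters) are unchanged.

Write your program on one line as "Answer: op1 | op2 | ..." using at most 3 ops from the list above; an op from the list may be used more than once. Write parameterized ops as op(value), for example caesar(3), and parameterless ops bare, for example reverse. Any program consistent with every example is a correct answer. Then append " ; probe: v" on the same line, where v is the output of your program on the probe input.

caesar(21) | take(4) ; probe: "zcon"

Check, running the answer program on each example:
  "oddsbywxe" -> "jyynwtrsz" -> "jyyn"
  "vpulc" -> "qkpgx" -> "qkpg"
  "yqbyvumcybe" -> "tlwtqphxtwz" -> "tlwt"
  "timeqwmulr" -> "odhzlrhpgm" -> "odhz"
  "lfrxwstagijf" -> "gamsrnovbdea" -> "gams"
  "skxbhu" -> "nfswcp" -> "nfsw"
  probe: "ehtsvtswes" -> "zconqonrzn" -> "zcon"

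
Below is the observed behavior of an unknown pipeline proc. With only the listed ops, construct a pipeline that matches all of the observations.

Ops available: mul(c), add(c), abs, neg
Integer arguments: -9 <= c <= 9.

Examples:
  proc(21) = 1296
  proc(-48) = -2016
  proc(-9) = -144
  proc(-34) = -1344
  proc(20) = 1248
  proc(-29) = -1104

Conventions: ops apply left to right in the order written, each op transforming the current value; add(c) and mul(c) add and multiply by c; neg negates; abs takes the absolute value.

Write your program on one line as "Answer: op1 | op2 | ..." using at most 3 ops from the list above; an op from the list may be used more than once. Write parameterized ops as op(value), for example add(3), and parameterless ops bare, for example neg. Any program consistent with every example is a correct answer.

add(6) | mul(8) | mul(6)

Check, running the answer program on each example:
  21 -> 27 -> 216 -> 1296
  -48 -> -42 -> -336 -> -2016
  -9 -> -3 -> -24 -> -144
  -34 -> -28 -> -224 -> -1344
  20 -> 26 -> 208 -> 1248
  -29 -> -23 -> -184 -> -1104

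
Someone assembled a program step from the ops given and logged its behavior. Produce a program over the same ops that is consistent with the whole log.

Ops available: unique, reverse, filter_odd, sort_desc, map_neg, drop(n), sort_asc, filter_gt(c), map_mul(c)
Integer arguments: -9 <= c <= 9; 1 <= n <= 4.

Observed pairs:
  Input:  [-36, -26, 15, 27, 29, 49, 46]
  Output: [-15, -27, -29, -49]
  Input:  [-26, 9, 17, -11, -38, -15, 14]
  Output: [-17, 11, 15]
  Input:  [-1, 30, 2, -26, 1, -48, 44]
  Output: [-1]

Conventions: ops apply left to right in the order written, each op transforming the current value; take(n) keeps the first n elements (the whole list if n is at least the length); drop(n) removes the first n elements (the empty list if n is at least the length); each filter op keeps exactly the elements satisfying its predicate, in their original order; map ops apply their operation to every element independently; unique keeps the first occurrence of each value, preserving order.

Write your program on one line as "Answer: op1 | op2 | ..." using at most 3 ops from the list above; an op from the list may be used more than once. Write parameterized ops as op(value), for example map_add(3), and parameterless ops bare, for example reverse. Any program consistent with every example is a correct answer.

drop(2) | filter_odd | map_neg

Check, running the answer program on each example:
  [-36, -26, 15, 27, 29, 49, 46] -> [15, 27, 29, 49, 46] -> [15, 27, 29, 49] -> [-15, -27, -29, -49]
  [-26, 9, 17, -11, -38, -15, 14] -> [17, -11, -38, -15, 14] -> [17, -11, -15] -> [-17, 11, 15]
  [-1, 30, 2, -26, 1, -48, 44] -> [2, -26, 1, -48, 44] -> [1] -> [-1]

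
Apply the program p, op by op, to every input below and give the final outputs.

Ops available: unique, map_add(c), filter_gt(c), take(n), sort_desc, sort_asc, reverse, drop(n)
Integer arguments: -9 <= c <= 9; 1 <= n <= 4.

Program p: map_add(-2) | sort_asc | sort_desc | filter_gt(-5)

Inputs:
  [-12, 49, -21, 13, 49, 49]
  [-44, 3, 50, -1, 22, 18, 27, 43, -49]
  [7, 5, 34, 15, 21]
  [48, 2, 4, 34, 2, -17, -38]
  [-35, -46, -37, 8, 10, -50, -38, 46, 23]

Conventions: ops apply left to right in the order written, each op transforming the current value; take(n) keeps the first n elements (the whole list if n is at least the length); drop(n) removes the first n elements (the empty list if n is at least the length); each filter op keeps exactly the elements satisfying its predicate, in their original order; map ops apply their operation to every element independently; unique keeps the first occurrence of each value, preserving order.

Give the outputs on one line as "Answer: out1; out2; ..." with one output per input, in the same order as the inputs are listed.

[47, 47, 47, 11]; [48, 41, 25, 20, 16, 1, -3]; [32, 19, 13, 5, 3]; [46, 32, 2, 0, 0]; [44, 21, 8, 6]

Execution, op by op:
  [-12, 49, -21, 13, 49, 49] -> [-14, 47, -23, 11, 47, 47] -> [-23, -14, 11, 47, 47, 47] -> [47, 47, 47, 11, -14, -23] -> [47, 47, 47, 11]
  [-44, 3, 50, -1, 22, 18, 27, 43, -49] -> [-46, 1, 48, -3, 20, 16, 25, 41, -51] -> [-51, -46, -3, 1, 16, 20, 25, 41, 48] -> [48, 41, 25, 20, 16, 1, -3, -46, -51] -> [48, 41, 25, 20, 16, 1, -3]
  [7, 5, 34, 15, 21] -> [5, 3, 32, 13, 19] -> [3, 5, 13, 19, 32] -> [32, 19, 13, 5, 3] -> [32, 19, 13, 5, 3]
  [48, 2, 4, 34, 2, -17, -38] -> [46, 0, 2, 32, 0, -19, -40] -> [-40, -19, 0, 0, 2, 32, 46] -> [46, 32, 2, 0, 0, -19, -40] -> [46, 32, 2, 0, 0]
  [-35, -46, -37, 8, 10, -50, -38, 46, 23] -> [-37, -48, -39, 6, 8, -52, -40, 44, 21] -> [-52, -48, -40, -39, -37, 6, 8, 21, 44] -> [44, 21, 8, 6, -37, -39, -40, -48, -52] -> [44, 21, 8, 6]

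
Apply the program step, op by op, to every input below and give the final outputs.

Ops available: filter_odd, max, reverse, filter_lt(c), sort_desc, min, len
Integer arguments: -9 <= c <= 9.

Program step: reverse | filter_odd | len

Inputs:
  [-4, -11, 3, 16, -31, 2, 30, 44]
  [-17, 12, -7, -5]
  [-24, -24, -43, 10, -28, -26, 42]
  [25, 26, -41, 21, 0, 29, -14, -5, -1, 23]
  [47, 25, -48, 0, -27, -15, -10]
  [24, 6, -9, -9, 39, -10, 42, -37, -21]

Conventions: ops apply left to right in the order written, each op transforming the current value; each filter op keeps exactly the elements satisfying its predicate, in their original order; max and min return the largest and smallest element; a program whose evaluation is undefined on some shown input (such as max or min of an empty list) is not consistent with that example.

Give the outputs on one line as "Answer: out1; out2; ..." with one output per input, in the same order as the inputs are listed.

3; 3; 1; 7; 4; 5

Execution, op by op:
  [-4, -11, 3, 16, -31, 2, 30, 44] -> [44, 30, 2, -31, 16, 3, -11, -4] -> [-31, 3, -11] -> 3
  [-17, 12, -7, -5] -> [-5, -7, 12, -17] -> [-5, -7, -17] -> 3
  [-24, -24, -43, 10, -28, -26, 42] -> [42, -26, -28, 10, -43, -24, -24] -> [-43] -> 1
  [25, 26, -41, 21, 0, 29, -14, -5, -1, 23] -> [23, -1, -5, -14, 29, 0, 21, -41, 26, 25] -> [23, -1, -5, 29, 21, -41, 25] -> 7
  [47, 25, -48, 0, -27, -15, -10] -> [-10, -15, -27, 0, -48, 25, 47] -> [-15, -27, 25, 47] -> 4
  [24, 6, -9, -9, 39, -10, 42, -37, -21] -> [-21, -37, 42, -10, 39, -9, -9, 6, 24] -> [-21, -37, 39, -9, -9] -> 5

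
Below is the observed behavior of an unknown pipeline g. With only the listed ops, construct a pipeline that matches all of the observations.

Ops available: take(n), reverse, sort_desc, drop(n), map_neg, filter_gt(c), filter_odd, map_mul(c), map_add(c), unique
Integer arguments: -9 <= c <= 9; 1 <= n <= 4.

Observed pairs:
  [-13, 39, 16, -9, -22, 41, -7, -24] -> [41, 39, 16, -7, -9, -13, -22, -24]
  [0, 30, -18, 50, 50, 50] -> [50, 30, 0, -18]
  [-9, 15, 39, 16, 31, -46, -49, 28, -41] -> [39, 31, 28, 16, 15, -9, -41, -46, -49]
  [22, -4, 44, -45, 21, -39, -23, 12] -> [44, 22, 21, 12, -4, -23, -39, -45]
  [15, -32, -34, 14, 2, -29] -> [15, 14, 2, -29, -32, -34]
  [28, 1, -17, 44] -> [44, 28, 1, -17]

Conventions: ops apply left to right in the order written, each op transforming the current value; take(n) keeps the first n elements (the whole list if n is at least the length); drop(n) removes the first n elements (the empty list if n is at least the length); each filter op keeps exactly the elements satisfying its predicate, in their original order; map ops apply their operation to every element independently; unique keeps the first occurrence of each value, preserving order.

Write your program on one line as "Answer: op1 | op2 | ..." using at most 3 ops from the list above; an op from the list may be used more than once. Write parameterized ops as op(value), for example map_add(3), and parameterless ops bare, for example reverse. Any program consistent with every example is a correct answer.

sort_desc | unique

Check, running the answer program on each example:
  [-13, 39, 16, -9, -22, 41, -7, -24] -> [41, 39, 16, -7, -9, -13, -22, -24] -> [41, 39, 16, -7, -9, -13, -22, -24]
  [0, 30, -18, 50, 50, 50] -> [50, 50, 50, 30, 0, -18] -> [50, 30, 0, -18]
  [-9, 15, 39, 16, 31, -46, -49, 28, -41] -> [39, 31, 28, 16, 15, -9, -41, -46, -49] -> [39, 31, 28, 16, 15, -9, -41, -46, -49]
  [22, -4, 44, -45, 21, -39, -23, 12] -> [44, 22, 21, 12, -4, -23, -39, -45] -> [44, 22, 21, 12, -4, -23, -39, -45]
  [15, -32, -34, 14, 2, -29] -> [15, 14, 2, -29, -32, -34] -> [15, 14, 2, -29, -32, -34]
  [28, 1, -17, 44] -> [44, 28, 1, -17] -> [44, 28, 1, -17]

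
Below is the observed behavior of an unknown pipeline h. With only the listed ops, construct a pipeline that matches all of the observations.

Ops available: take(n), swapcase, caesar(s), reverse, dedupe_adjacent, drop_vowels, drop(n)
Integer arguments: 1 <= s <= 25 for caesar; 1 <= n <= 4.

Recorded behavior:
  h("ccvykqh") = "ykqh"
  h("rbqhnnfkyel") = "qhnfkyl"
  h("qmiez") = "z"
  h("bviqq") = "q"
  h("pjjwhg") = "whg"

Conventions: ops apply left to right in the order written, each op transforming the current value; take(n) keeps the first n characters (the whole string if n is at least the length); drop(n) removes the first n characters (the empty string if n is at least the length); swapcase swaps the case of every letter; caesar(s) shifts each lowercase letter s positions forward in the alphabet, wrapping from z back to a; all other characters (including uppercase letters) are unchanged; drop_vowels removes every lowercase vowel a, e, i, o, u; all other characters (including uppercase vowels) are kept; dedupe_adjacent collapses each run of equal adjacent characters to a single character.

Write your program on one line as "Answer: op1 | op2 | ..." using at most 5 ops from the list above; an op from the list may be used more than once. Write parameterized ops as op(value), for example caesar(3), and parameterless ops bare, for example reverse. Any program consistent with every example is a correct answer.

swapcase | dedupe_adjacent | swapcase | drop_vowels | drop(2)

Check, running the answer program on each example:
  "ccvykqh" -> "CCVYKQH" -> "CVYKQH" -> "cvykqh" -> "cvykqh" -> "ykqh"
  "rbqhnnfkyel" -> "RBQHNNFKYEL" -> "RBQHNFKYEL" -> "rbqhnfkyel" -> "rbqhnfkyl" -> "qhnfkyl"
  "qmiez" -> "QMIEZ" -> "QMIEZ" -> "qmiez" -> "qmz" -> "z"
  "bviqq" -> "BVIQQ" -> "BVIQ" -> "bviq" -> "bvq" -> "q"
  "pjjwhg" -> "PJJWHG" -> "PJWHG" -> "pjwhg" -> "pjwhg" -> "whg"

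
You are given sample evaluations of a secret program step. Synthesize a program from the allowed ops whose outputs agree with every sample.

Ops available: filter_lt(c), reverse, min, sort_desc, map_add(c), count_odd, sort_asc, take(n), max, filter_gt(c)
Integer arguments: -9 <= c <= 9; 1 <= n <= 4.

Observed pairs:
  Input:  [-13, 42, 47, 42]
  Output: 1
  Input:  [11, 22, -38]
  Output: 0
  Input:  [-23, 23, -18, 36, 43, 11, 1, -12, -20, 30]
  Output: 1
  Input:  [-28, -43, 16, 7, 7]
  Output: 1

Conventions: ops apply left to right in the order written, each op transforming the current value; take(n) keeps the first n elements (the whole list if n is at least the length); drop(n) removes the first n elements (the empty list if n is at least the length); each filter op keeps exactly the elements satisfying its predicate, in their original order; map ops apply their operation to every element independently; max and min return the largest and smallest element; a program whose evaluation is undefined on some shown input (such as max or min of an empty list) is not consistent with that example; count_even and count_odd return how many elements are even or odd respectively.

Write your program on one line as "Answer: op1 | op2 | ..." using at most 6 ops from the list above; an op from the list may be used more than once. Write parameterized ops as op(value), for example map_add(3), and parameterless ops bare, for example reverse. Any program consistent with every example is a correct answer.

take(3) | filter_lt(4) | sort_desc | sort_asc | count_odd

Check, running the answer program on each example:
  [-13, 42, 47, 42] -> [-13, 42, 47] -> [-13] -> [-13] -> [-13] -> 1
  [11, 22, -38] -> [11, 22, -38] -> [-38] -> [-38] -> [-38] -> 0
  [-23, 23, -18, 36, 43, 11, 1, -12, -20, 30] -> [-23, 23, -18] -> [-23, -18] -> [-18, -23] -> [-23, -18] -> 1
  [-28, -43, 16, 7, 7] -> [-28, -43, 16] -> [-28, -43] -> [-28, -43] -> [-43, -28] -> 1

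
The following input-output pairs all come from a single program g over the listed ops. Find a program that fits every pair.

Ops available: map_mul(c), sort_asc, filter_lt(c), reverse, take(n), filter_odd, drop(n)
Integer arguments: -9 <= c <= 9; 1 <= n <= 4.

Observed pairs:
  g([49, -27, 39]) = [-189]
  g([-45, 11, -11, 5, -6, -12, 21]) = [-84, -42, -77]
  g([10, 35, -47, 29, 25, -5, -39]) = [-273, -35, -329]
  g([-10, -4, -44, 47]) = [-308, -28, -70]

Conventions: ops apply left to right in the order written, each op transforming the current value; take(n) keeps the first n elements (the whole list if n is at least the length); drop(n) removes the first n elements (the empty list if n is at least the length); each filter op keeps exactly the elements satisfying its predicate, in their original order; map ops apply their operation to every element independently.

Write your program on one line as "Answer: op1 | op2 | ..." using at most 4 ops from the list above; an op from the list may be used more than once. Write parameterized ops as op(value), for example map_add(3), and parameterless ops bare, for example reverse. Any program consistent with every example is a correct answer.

map_mul(7) | filter_lt(-9) | reverse | take(3)

Check, running the answer program on each example:
  [49, -27, 39] -> [343, -189, 273] -> [-189] -> [-189] -> [-189]
  [-45, 11, -11, 5, -6, -12, 21] -> [-315, 77, -77, 35, -42, -84, 147] -> [-315, -77, -42, -84] -> [-84, -42, -77, -315] -> [-84, -42, -77]
  [10, 35, -47, 29, 25, -5, -39] -> [70, 245, -329, 203, 175, -35, -273] -> [-329, -35, -273] -> [-273, -35, -329] -> [-273, -35, -329]
  [-10, -4, -44, 47] -> [-70, -28, -308, 329] -> [-70, -28, -308] -> [-308, -28, -70] -> [-308, -28, -70]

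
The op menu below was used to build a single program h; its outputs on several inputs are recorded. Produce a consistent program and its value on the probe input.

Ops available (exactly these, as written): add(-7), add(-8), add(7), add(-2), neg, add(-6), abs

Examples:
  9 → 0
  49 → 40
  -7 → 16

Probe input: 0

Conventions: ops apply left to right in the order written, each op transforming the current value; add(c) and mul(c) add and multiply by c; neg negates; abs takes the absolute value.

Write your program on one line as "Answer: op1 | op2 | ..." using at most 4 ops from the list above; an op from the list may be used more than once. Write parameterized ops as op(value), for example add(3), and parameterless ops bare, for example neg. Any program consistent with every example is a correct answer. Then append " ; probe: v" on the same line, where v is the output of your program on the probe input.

add(-2) | add(-7) | abs ; probe: 9

Check, running the answer program on each example:
  9 -> 7 -> 0 -> 0
  49 -> 47 -> 40 -> 40
  -7 -> -9 -> -16 -> 16
  probe: 0 -> -2 -> -9 -> 9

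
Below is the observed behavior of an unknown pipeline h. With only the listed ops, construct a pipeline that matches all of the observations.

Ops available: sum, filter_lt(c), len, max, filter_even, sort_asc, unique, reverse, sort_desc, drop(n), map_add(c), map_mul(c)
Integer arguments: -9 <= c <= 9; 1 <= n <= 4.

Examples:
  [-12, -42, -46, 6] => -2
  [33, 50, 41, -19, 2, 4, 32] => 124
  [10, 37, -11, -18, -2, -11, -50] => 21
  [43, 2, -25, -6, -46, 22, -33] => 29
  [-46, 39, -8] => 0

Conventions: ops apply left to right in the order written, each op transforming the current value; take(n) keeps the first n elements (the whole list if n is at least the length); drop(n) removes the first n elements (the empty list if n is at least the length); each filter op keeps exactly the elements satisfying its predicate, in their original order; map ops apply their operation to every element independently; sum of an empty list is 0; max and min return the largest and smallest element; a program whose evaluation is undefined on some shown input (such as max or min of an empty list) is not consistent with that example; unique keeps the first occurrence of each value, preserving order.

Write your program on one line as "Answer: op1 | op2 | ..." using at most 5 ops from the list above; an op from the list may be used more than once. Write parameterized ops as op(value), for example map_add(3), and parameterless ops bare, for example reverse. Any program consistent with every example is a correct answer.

unique | sort_asc | map_add(-8) | drop(3) | sum

Check, running the answer program on each example:
  [-12, -42, -46, 6] -> [-12, -42, -46, 6] -> [-46, -42, -12, 6] -> [-54, -50, -20, -2] -> [-2] -> -2
  [33, 50, 41, -19, 2, 4, 32] -> [33, 50, 41, -19, 2, 4, 32] -> [-19, 2, 4, 32, 33, 41, 50] -> [-27, -6, -4, 24, 25, 33, 42] -> [24, 25, 33, 42] -> 124
  [10, 37, -11, -18, -2, -11, -50] -> [10, 37, -11, -18, -2, -50] -> [-50, -18, -11, -2, 10, 37] -> [-58, -26, -19, -10, 2, 29] -> [-10, 2, 29] -> 21
  [43, 2, -25, -6, -46, 22, -33] -> [43, 2, -25, -6, -46, 22, -33] -> [-46, -33, -25, -6, 2, 22, 43] -> [-54, -41, -33, -14, -6, 14, 35] -> [-14, -6, 14, 35] -> 29
  [-46, 39, -8] -> [-46, 39, -8] -> [-46, -8, 39] -> [-54, -16, 31] -> [] -> 0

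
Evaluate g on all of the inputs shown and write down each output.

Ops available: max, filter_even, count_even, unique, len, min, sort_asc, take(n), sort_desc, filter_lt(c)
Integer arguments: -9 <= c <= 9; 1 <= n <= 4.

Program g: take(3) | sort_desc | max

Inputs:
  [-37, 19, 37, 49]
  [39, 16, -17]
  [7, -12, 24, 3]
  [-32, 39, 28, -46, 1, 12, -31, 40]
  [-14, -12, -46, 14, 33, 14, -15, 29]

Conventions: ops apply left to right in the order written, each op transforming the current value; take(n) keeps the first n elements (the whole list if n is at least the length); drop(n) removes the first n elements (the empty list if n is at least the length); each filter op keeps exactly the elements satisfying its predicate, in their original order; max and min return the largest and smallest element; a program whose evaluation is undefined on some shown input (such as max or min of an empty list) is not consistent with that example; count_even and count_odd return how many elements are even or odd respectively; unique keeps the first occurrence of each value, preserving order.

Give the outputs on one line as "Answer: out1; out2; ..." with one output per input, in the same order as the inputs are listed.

37; 39; 24; 39; -12

Execution, op by op:
  [-37, 19, 37, 49] -> [-37, 19, 37] -> [37, 19, -37] -> 37
  [39, 16, -17] -> [39, 16, -17] -> [39, 16, -17] -> 39
  [7, -12, 24, 3] -> [7, -12, 24] -> [24, 7, -12] -> 24
  [-32, 39, 28, -46, 1, 12, -31, 40] -> [-32, 39, 28] -> [39, 28, -32] -> 39
  [-14, -12, -46, 14, 33, 14, -15, 29] -> [-14, -12, -46] -> [-12, -14, -46] -> -12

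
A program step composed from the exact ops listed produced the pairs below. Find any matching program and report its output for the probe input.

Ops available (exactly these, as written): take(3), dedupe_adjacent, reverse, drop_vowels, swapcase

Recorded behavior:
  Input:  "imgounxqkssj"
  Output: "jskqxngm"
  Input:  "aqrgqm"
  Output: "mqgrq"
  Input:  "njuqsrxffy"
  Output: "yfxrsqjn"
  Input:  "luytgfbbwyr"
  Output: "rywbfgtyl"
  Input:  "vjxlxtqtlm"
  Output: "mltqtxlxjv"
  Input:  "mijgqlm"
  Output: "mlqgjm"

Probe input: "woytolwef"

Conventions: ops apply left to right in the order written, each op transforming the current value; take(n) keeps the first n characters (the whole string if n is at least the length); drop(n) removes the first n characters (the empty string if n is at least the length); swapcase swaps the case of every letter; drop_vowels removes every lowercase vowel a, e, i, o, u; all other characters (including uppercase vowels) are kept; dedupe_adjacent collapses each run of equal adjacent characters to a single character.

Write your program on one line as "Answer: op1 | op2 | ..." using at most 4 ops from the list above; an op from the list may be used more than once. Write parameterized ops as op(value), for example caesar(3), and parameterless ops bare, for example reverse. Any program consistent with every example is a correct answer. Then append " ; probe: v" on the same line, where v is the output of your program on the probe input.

drop_vowels | dedupe_adjacent | reverse ; probe: "fwltyw"

Check, running the answer program on each example:
  "imgounxqkssj" -> "mgnxqkssj" -> "mgnxqksj" -> "jskqxngm"
  "aqrgqm" -> "qrgqm" -> "qrgqm" -> "mqgrq"
  "njuqsrxffy" -> "njqsrxffy" -> "njqsrxfy" -> "yfxrsqjn"
  "luytgfbbwyr" -> "lytgfbbwyr" -> "lytgfbwyr" -> "rywbfgtyl"
  "vjxlxtqtlm" -> "vjxlxtqtlm" -> "vjxlxtqtlm" -> "mltqtxlxjv"
  "mijgqlm" -> "mjgqlm" -> "mjgqlm" -> "mlqgjm"
  probe: "woytolwef" -> "wytlwf" -> "wytlwf" -> "fwltyw"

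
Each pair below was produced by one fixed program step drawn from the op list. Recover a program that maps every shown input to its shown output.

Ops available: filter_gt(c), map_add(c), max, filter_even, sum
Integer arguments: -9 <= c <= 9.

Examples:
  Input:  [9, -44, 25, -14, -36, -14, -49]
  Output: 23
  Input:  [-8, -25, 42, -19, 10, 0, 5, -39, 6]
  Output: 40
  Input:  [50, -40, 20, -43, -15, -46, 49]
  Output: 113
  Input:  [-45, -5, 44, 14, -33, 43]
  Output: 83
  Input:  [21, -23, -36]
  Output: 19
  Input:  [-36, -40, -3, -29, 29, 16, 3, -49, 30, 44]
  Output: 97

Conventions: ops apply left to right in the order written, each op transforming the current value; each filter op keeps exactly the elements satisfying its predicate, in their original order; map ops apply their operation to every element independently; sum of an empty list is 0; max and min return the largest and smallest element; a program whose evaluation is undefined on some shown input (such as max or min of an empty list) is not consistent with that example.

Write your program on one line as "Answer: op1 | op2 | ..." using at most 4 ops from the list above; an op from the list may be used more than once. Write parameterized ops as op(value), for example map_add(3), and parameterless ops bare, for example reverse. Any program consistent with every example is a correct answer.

map_add(-9) | filter_gt(8) | map_add(7) | sum

Check, running the answer program on each example:
  [9, -44, 25, -14, -36, -14, -49] -> [0, -53, 16, -23, -45, -23, -58] -> [16] -> [23] -> 23
  [-8, -25, 42, -19, 10, 0, 5, -39, 6] -> [-17, -34, 33, -28, 1, -9, -4, -48, -3] -> [33] -> [40] -> 40
  [50, -40, 20, -43, -15, -46, 49] -> [41, -49, 11, -52, -24, -55, 40] -> [41, 11, 40] -> [48, 18, 47] -> 113
  [-45, -5, 44, 14, -33, 43] -> [-54, -14, 35, 5, -42, 34] -> [35, 34] -> [42, 41] -> 83
  [21, -23, -36] -> [12, -32, -45] -> [12] -> [19] -> 19
  [-36, -40, -3, -29, 29, 16, 3, -49, 30, 44] -> [-45, -49, -12, -38, 20, 7, -6, -58, 21, 35] -> [20, 21, 35] -> [27, 28, 42] -> 97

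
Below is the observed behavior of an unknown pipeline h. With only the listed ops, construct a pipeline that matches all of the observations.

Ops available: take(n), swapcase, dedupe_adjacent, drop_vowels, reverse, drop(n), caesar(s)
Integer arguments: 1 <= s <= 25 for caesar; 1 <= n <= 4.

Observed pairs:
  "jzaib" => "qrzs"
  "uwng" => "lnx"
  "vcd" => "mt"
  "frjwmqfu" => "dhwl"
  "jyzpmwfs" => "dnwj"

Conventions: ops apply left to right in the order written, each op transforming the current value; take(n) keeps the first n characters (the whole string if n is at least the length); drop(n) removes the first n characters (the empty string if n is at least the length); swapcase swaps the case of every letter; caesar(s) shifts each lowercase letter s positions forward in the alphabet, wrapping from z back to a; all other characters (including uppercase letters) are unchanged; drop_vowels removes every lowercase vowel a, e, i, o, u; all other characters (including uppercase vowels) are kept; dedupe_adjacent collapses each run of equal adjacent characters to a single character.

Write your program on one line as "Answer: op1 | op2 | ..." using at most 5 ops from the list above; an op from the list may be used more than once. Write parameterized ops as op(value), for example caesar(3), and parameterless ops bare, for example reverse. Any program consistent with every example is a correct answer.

reverse | caesar(17) | take(4) | reverse | drop_vowels

Check, running the answer program on each example:
  "jzaib" -> "biazj" -> "szrqa" -> "szrq" -> "qrzs" -> "qrzs"
  "uwng" -> "gnwu" -> "xenl" -> "xenl" -> "lnex" -> "lnx"
  "vcd" -> "dcv" -> "utm" -> "utm" -> "mtu" -> "mt"
  "frjwmqfu" -> "ufqmwjrf" -> "lwhdnaiw" -> "lwhd" -> "dhwl" -> "dhwl"
  "jyzpmwfs" -> "sfwmpzyj" -> "jwndgqpa" -> "jwnd" -> "dnwj" -> "dnwj"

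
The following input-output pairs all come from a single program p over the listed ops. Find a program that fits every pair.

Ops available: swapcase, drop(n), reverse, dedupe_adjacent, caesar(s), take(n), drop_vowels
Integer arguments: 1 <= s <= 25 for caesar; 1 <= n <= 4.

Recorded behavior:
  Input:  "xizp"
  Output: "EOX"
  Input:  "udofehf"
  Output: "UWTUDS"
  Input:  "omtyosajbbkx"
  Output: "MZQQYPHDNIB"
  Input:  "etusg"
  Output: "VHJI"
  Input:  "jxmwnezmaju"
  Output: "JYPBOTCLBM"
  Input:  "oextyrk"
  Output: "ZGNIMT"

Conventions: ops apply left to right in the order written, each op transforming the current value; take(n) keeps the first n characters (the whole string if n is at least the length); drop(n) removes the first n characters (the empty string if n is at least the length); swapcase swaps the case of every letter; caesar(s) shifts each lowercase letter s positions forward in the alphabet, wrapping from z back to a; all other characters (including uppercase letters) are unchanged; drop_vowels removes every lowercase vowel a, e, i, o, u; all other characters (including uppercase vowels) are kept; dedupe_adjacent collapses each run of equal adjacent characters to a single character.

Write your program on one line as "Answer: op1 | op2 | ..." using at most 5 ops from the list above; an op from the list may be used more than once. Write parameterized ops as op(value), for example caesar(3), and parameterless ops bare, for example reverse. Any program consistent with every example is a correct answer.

drop(1) | reverse | caesar(15) | swapcase

Check, running the answer program on each example:
  "xizp" -> "izp" -> "pzi" -> "eox" -> "EOX"
  "udofehf" -> "dofehf" -> "fhefod" -> "uwtuds" -> "UWTUDS"
  "omtyosajbbkx" -> "mtyosajbbkx" -> "xkbbjasoytm" -> "mzqqyphdnib" -> "MZQQYPHDNIB"
  "etusg" -> "tusg" -> "gsut" -> "vhji" -> "VHJI"
  "jxmwnezmaju" -> "xmwnezmaju" -> "ujamzenwmx" -> "jypbotclbm" -> "JYPBOTCLBM"
  "oextyrk" -> "extyrk" -> "krytxe" -> "zgnimt" -> "ZGNIMT"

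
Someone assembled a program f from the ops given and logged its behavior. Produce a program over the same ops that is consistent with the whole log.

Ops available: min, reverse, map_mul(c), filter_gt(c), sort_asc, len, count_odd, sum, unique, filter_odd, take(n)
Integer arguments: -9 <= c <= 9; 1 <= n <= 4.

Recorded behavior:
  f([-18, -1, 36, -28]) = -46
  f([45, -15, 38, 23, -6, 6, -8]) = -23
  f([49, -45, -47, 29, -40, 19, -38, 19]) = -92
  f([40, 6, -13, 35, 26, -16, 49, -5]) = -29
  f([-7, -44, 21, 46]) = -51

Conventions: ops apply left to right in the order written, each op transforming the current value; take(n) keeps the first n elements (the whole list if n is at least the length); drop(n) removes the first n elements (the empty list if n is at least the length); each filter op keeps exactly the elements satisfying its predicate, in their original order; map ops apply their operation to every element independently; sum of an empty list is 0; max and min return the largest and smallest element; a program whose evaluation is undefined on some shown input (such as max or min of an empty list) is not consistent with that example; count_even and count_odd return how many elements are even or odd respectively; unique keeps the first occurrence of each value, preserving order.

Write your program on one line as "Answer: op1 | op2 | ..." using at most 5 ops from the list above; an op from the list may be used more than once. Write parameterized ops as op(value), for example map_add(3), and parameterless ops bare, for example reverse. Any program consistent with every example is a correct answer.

unique | sort_asc | take(2) | sum

Check, running the answer program on each example:
  [-18, -1, 36, -28] -> [-18, -1, 36, -28] -> [-28, -18, -1, 36] -> [-28, -18] -> -46
  [45, -15, 38, 23, -6, 6, -8] -> [45, -15, 38, 23, -6, 6, -8] -> [-15, -8, -6, 6, 23, 38, 45] -> [-15, -8] -> -23
  [49, -45, -47, 29, -40, 19, -38, 19] -> [49, -45, -47, 29, -40, 19, -38] -> [-47, -45, -40, -38, 19, 29, 49] -> [-47, -45] -> -92
  [40, 6, -13, 35, 26, -16, 49, -5] -> [40, 6, -13, 35, 26, -16, 49, -5] -> [-16, -13, -5, 6, 26, 35, 40, 49] -> [-16, -13] -> -29
  [-7, -44, 21, 46] -> [-7, -44, 21, 46] -> [-44, -7, 21, 46] -> [-44, -7] -> -51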